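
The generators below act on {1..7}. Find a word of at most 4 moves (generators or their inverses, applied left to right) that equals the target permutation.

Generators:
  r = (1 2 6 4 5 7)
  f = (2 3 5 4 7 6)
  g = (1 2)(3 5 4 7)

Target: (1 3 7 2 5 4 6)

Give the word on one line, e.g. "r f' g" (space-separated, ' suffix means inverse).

g' r' g f

  after g': (1 2)(3 7 4 5)
  after r': (2 7 6)(3 5)
  after g: (1 2 3 4 7 6)
  after f: (1 3 7 2 5 4 6)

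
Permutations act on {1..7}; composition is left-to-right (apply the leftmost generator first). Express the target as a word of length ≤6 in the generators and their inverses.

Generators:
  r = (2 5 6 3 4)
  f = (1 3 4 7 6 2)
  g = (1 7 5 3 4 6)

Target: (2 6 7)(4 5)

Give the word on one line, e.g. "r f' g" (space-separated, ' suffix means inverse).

g' g' r' f' r'

  after g': (1 6 4 3 5 7)
  after g': (1 4 5)(3 7 6)
  after r': (1 3 7 5)(2 4)
  after f': (2 3 4 6 7 5)
  after r': (2 6 7)(4 5)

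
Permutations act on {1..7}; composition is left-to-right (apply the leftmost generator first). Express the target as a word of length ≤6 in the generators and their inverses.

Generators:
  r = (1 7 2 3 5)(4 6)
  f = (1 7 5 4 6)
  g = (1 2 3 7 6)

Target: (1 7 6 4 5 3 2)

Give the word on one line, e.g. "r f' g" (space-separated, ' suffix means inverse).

f f f f g'

  after f: (1 7 5 4 6)
  after f: (1 5 6 7 4)
  after f: (1 4 7 6 5)
  after f: (1 6 4 5 7)
  after g': (1 7 6 4 5 3 2)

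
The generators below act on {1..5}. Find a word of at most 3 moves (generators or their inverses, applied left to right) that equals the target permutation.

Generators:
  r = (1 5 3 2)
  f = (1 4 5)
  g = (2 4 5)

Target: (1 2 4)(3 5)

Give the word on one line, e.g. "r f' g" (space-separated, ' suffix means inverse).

  after g: (2 4 5)
  after r': (1 2 4)(3 5)

g r'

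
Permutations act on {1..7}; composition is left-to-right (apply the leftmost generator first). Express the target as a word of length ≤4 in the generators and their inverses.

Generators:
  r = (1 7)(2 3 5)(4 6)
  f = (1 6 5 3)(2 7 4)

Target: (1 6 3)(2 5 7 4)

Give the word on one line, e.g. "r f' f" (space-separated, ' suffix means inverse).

r' f r

  after r': (1 7)(2 5 3)(4 6)
  after f: (1 4 5)(2 3 7 6)
  after r: (1 6 3)(2 5 7 4)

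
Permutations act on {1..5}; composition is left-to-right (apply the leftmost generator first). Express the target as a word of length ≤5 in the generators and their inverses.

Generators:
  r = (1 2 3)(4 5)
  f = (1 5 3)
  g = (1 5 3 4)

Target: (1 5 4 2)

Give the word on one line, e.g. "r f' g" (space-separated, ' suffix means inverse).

r f' r' r' f'

  after r: (1 2 3)(4 5)
  after f': (1 2 5 4)
  after r': (2 4 3)
  after r': (1 3)(2 5 4)
  after f': (1 5 4 2)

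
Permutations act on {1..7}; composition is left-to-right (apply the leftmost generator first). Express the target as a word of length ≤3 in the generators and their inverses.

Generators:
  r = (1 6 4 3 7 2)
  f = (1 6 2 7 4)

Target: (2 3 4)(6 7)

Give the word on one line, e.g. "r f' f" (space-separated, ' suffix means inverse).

  after f: (1 6 2 7 4)
  after r': (2 3 4)(6 7)

f r'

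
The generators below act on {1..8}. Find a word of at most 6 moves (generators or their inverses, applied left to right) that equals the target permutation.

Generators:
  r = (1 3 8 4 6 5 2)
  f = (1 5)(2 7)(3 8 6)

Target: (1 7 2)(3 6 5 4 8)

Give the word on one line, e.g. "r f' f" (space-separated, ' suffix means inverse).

f r f r

  after f: (1 5)(2 7)(3 8 6)
  after r: (1 2 7)(3 4 6 8 5)
  after f: (1 7 5 8)(3 4)
  after r: (1 7 2)(3 6 5 4 8)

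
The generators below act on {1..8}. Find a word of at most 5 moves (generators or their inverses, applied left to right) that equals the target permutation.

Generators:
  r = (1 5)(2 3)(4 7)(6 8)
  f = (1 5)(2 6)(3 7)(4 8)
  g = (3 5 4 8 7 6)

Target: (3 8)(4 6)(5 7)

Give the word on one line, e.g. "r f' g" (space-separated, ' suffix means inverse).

  after g: (3 5 4 8 7 6)
  after g: (3 4 7)(5 8 6)
  after g: (3 8)(4 6)(5 7)

g g g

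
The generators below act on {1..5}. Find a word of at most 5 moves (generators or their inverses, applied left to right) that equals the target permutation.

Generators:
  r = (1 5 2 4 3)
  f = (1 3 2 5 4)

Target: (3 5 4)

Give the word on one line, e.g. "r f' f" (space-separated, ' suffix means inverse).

r r r r f'

  after r: (1 5 2 4 3)
  after r: (1 2 3 5 4)
  after r: (1 4 5 3 2)
  after r: (1 3 4 2 5)
  after f': (3 5 4)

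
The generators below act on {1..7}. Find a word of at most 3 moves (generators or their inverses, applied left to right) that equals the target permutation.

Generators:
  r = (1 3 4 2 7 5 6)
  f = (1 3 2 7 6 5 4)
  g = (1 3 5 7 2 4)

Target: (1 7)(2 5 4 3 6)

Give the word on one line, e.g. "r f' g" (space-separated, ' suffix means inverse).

  after r': (1 6 5 7 2 4 3)
  after r': (1 5 2 3 6 7 4)
  after g: (1 7)(2 5 4 3 6)

r' r' g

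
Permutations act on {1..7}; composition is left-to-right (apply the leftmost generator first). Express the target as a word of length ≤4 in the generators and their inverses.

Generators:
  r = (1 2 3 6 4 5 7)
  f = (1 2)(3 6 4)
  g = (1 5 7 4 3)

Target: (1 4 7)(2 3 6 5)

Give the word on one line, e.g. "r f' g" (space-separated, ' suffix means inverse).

  after r: (1 2 3 6 4 5 7)
  after r: (1 3 4 7 2 6 5)
  after f': (1 4 7)(2 3 6 5)

r r f'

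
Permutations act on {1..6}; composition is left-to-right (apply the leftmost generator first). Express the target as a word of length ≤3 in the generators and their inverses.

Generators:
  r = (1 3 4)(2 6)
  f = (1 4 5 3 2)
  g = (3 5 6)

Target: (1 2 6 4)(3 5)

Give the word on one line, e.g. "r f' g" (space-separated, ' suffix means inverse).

g' f' g'

  after g': (3 6 5)
  after f': (1 2 3 6 4)
  after g': (1 2 6 4)(3 5)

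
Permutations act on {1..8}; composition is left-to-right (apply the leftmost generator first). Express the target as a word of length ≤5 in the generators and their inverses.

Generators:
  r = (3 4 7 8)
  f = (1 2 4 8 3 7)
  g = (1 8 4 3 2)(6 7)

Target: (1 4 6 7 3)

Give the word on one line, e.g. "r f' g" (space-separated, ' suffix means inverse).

f f f g

  after f: (1 2 4 8 3 7)
  after f: (1 4 3)(2 8 7)
  after f: (1 8)(2 3)(4 7)
  after g: (1 4 6 7 3)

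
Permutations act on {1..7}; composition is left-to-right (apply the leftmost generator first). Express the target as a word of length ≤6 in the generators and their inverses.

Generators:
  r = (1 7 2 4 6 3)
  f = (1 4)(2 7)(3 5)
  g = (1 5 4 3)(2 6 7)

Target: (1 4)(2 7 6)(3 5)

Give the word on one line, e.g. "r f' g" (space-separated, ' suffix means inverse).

  after f: (1 4)(2 7)(3 5)
  after g': (1 5 4 3)(2 6)
  after g': (6 7)
  after f: (1 4)(2 7 6)(3 5)

f g' g' f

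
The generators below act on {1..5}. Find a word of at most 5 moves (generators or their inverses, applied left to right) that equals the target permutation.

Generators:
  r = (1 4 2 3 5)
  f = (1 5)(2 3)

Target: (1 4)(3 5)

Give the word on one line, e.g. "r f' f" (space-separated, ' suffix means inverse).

r' f r f f

  after r': (1 5 3 2 4)
  after f: (2 4 5)
  after r: (1 4)(3 5)
  after f: (1 4 5 2 3)
  after f: (1 4)(3 5)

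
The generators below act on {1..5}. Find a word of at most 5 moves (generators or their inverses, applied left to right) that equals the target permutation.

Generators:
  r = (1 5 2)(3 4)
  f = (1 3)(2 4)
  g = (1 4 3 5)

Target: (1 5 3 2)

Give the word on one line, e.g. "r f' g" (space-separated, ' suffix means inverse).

  after f': (1 3)(2 4)
  after g': (1 4 2)(3 5)
  after g': (2 5 4)
  after g': (1 5)(2 3 4)
  after f: (1 5 3 2)

f' g' g' g' f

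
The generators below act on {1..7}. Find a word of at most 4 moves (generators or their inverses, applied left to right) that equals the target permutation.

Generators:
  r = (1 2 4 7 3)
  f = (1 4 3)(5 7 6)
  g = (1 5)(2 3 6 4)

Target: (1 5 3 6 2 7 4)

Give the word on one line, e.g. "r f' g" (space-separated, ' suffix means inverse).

g r'

  after g: (1 5)(2 3 6 4)
  after r': (1 5 3 6 2 7 4)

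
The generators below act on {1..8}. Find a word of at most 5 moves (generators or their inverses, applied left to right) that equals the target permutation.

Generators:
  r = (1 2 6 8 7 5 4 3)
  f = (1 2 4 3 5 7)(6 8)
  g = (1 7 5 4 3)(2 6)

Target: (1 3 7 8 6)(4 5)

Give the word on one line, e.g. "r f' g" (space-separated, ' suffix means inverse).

  after f: (1 2 4 3 5 7)(6 8)
  after f: (1 4 5)(2 3 7)
  after g': (1 5 3)(2 4 7 6)
  after f': (1 3 7 8 6)(4 5)

f f g' f'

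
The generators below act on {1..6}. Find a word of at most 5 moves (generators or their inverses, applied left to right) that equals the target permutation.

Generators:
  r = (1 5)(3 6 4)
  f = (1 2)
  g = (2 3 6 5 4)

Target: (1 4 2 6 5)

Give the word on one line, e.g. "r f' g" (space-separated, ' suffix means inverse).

f' r g'

  after f': (1 2)
  after r: (1 2 5)(3 6 4)
  after g': (1 4 2 6 5)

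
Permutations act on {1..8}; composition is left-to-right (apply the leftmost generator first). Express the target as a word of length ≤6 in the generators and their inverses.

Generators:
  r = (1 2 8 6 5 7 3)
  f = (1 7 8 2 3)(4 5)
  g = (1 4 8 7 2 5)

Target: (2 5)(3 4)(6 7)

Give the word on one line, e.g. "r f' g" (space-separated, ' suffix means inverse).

  after f': (1 3 2 8 7)(4 5)
  after g': (1 3 7 5)(2 4)
  after r': (1 7 6 8 2 4)(3 5)
  after f': (2 5)(3 4)(6 7)

f' g' r' f'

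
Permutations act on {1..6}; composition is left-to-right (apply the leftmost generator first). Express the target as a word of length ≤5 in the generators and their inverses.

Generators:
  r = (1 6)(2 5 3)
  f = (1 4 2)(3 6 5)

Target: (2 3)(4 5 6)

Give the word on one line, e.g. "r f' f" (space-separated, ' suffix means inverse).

  after f: (1 4 2)(3 6 5)
  after r': (1 4 3)(2 6)
  after f': (2 3)(4 5 6)

f r' f'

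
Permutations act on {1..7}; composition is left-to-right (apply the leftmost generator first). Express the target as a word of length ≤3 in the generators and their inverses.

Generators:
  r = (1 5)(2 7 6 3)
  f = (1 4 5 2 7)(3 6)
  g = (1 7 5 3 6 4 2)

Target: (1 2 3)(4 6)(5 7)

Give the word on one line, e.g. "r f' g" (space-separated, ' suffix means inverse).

  after r': (1 5)(2 3 6 7)
  after r': (2 6)(3 7)
  after g': (1 2 3)(4 6)(5 7)

r' r' g'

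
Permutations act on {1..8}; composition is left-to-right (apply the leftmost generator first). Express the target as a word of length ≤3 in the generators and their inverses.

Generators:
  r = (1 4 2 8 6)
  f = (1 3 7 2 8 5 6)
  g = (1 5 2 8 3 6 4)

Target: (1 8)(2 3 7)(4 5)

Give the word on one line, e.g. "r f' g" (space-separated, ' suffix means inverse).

  after f: (1 3 7 2 8 5 6)
  after r: (1 3 7 8 5)(2 6 4)
  after g': (1 8)(2 3 7)(4 5)

f r g'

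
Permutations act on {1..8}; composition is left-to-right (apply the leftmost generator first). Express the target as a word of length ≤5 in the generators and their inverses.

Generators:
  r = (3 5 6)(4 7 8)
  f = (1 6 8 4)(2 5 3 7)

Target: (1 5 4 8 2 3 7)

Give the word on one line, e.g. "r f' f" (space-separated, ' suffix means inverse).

  after r': (3 6 5)(4 8 7)
  after f: (1 6 3 8 2 5 7)
  after r': (1 5 4 8 2 3 7)

r' f r'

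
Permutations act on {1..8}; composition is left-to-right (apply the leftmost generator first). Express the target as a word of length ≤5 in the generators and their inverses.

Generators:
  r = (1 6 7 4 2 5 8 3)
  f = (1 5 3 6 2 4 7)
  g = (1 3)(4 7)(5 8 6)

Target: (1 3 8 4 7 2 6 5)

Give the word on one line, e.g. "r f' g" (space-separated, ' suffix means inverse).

g r g'

  after g: (1 3)(4 7)(5 8 6)
  after r: (2 5 3 6 8 7)
  after g': (1 3 8 4 7 2 6 5)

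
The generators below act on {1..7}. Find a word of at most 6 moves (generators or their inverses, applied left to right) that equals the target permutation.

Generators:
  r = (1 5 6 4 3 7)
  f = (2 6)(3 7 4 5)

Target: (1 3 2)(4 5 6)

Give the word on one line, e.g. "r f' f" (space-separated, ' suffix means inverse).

f' r f' r

  after f': (2 6)(3 5 4 7)
  after r: (1 5 3 6 2 4)
  after f': (1 4)(2 7 3)
  after r: (1 3 2)(4 5 6)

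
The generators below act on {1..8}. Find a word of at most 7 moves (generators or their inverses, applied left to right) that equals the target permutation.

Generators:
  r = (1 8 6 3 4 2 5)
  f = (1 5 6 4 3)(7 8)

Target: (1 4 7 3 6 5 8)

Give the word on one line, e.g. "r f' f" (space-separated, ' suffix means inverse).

r r f r' f'

  after r: (1 8 6 3 4 2 5)
  after r: (1 6 4 5 8 3 2)
  after f: (1 4 6 3 2 5 7 8)
  after r': (1 3 4 8 5 7)
  after f': (1 4 7 3 6 5 8)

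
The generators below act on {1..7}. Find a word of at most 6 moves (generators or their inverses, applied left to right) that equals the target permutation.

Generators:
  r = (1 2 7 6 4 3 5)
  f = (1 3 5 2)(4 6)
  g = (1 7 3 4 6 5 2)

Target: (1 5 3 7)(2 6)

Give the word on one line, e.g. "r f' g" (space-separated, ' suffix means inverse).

g f r' f'

  after g: (1 7 3 4 6 5 2)
  after f: (1 7 5)(2 3 6)
  after r': (1 2 4 6)(3 7)
  after f': (1 5 3 7)(2 6)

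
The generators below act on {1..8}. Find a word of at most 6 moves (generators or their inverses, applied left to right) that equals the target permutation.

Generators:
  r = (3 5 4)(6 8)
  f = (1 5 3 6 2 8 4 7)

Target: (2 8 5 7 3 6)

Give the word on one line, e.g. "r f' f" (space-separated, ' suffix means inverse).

  after r': (3 4 5)(6 8)
  after f': (1 7 4)(2 6)(3 8)
  after f': (1 4 7 8 5)(2 3)
  after r': (1 5)(2 4 7 6 8 3)
  after f': (2 8 5 7 3 6)

r' f' f' r' f'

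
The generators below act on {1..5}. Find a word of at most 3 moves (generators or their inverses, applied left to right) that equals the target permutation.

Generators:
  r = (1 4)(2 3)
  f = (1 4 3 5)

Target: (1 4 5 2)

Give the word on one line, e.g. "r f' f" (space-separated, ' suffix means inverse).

  after r: (1 4)(2 3)
  after f': (2 4 5 3)
  after r: (1 4 5 2)

r f' r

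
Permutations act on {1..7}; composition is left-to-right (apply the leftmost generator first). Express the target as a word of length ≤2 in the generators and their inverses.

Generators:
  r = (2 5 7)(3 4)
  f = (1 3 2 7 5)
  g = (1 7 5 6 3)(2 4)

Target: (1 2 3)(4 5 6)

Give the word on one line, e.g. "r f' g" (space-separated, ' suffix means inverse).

g r

  after g: (1 7 5 6 3)(2 4)
  after r: (1 2 3)(4 5 6)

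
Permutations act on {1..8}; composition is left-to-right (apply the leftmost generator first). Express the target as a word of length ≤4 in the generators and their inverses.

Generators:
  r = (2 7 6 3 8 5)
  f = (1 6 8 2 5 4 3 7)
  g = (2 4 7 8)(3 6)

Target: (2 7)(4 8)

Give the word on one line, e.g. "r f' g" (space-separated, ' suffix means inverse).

g g

  after g: (2 4 7 8)(3 6)
  after g: (2 7)(4 8)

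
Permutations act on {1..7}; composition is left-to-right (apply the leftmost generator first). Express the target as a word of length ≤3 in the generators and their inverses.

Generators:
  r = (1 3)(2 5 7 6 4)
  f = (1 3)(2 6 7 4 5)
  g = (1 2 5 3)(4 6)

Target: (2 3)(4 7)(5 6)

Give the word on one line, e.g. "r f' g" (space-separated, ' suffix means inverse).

  after f': (1 3)(2 5 4 7 6)
  after g: (2 3)(4 7)(5 6)

f' g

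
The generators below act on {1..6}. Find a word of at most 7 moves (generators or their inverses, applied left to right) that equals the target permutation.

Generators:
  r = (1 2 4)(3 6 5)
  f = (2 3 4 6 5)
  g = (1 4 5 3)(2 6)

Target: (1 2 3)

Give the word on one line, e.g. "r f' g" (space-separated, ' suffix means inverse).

r f g' r f'

  after r: (1 2 4)(3 6 5)
  after f: (1 3 5 4)(2 6)
  after g': (1 5)(3 4)
  after r: (1 3)(2 4 6 5)
  after f': (1 2 3)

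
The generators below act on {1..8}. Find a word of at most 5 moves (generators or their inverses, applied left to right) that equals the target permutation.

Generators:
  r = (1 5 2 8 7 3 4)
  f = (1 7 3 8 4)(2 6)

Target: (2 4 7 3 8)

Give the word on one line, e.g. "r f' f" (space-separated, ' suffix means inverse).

r f f r'

  after r: (1 5 2 8 7 3 4)
  after f: (1 5 6 2 4 7 8 3)
  after f: (1 5 2)(3 7 4)
  after r': (2 4 7 3 8)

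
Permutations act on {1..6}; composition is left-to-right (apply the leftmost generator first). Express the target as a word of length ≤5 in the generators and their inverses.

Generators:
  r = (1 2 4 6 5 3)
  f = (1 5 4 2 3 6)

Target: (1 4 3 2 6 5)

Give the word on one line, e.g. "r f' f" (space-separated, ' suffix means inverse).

  after f: (1 5 4 2 3 6)
  after r': (1 6 3 4)(2 5)
  after r': (1 4 3 2 6 5)

f r' r'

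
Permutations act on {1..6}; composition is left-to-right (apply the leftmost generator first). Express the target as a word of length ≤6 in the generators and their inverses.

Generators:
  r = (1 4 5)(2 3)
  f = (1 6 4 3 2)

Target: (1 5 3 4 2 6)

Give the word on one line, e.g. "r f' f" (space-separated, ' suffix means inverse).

  after r: (1 4 5)(2 3)
  after f': (1 6)(2 4 5)
  after r': (1 6 5 3 2)
  after f: (1 4 3)(2 6 5)
  after r: (1 5 3 4 2 6)

r f' r' f r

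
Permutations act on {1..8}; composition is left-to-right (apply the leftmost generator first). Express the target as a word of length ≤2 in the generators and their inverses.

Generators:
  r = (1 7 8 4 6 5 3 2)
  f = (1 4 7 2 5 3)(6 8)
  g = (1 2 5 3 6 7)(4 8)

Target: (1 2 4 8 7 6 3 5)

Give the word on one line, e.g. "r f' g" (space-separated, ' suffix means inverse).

  after r: (1 7 8 4 6 5 3 2)
  after f: (1 2 4 8 7 6 3 5)

r f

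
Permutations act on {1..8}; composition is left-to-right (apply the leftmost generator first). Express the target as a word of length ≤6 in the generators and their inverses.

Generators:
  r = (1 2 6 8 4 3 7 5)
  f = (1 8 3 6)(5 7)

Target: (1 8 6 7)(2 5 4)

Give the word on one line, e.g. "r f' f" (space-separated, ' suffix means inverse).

  after r': (1 5 7 3 4 8 6 2)
  after r': (1 7 4 6)(2 5 3 8)
  after r': (1 3 6 5 4 2 7 8)
  after f': (1 8 6 7)(2 5 4)

r' r' r' f'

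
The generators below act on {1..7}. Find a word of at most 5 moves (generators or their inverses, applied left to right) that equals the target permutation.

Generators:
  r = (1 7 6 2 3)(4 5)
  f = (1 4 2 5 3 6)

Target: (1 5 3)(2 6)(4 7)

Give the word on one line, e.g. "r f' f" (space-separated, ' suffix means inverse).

  after f': (1 6 3 5 2 4)
  after f': (1 3 2)(4 6 5)
  after r': (1 2 3 6 4 7)
  after f: (1 5 3)(2 6)(4 7)

f' f' r' f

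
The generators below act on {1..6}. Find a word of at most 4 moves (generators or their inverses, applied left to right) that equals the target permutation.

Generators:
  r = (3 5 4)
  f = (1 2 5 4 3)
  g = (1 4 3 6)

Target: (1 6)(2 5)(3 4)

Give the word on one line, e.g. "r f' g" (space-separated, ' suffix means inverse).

r g' f

  after r: (3 5 4)
  after g': (1 6 3 5)
  after f: (1 6)(2 5)(3 4)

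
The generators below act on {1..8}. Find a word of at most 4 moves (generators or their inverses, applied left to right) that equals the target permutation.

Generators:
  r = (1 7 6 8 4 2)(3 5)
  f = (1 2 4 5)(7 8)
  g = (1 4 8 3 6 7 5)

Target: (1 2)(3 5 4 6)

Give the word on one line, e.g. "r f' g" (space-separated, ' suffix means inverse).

f r g f'

  after f: (1 2 4 5)(7 8)
  after r: (3 5 7 4)(6 8)
  after g: (1 4 6 3)(7 8)
  after f': (1 2)(3 5 4 6)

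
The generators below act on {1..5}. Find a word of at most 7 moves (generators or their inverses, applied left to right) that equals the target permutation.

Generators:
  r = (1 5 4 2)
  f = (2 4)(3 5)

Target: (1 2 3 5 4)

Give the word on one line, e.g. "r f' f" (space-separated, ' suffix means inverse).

  after r: (1 5 4 2)
  after f: (1 3 5 2)
  after f: (1 5 4 2)
  after r: (1 4)(2 5)
  after f': (1 2 3 5 4)

r f f r f'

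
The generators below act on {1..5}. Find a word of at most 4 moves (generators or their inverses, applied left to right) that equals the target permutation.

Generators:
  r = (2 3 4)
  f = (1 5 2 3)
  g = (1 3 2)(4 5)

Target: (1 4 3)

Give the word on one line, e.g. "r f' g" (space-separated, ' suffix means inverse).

  after f': (1 3 2 5)
  after r: (1 4 2 5)
  after f: (1 4 3)

f' r f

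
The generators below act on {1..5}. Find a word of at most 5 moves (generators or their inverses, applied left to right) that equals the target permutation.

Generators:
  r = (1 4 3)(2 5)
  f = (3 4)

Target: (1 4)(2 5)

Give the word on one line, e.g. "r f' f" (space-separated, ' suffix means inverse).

f' r f' f'

  after f': (3 4)
  after r: (1 4)(2 5)
  after f': (1 3 4)(2 5)
  after f': (1 4)(2 5)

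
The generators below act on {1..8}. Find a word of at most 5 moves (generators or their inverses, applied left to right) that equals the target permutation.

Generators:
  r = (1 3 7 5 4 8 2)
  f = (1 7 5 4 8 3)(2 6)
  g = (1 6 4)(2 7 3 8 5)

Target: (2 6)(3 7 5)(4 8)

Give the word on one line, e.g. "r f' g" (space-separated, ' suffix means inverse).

r' r' g' r'

  after r': (1 2 8 4 5 7 3)
  after r': (1 8 5 3 2 4 7)
  after g': (1 3 5 7 4 2 6)
  after r': (2 6)(3 7 5)(4 8)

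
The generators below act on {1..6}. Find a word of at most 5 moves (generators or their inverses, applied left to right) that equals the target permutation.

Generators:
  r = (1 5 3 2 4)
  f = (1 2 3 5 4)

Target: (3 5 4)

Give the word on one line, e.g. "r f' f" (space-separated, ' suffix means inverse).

  after r: (1 5 3 2 4)
  after f: (1 4 2)
  after f: (3 5 4)

r f f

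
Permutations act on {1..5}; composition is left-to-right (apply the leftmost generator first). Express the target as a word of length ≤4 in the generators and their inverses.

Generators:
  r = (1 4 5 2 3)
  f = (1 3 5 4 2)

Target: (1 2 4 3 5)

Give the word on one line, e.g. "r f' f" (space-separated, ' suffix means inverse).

  after r: (1 4 5 2 3)
  after r: (1 5 3 4 2)
  after r: (1 2 4 3 5)

r r r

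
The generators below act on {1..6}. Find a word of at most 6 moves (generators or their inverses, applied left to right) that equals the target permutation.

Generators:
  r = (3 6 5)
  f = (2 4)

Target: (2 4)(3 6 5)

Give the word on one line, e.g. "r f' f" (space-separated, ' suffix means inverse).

f r' f r' f'

  after f: (2 4)
  after r': (2 4)(3 5 6)
  after f: (3 5 6)
  after r': (3 6 5)
  after f': (2 4)(3 6 5)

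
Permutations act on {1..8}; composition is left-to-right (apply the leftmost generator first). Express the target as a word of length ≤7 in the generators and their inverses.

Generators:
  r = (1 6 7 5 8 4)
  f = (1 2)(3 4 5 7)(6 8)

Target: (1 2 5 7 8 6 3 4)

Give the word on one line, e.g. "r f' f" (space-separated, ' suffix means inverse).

  after f: (1 2)(3 4 5 7)(6 8)
  after r': (1 2 4 7 3 8)(5 6)
  after f: (2 5 8)(3 6 7 4)
  after f: (1 2 7 5 6 3 8)
  after r: (1 2 5 7 8 6 3 4)

f r' f f r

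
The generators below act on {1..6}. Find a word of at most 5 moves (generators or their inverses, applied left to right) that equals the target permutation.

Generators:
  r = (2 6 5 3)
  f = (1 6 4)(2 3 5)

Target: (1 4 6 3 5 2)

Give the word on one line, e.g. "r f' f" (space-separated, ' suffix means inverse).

  after r: (2 6 5 3)
  after f: (1 6 2 4)
  after f: (1 4 6 3 5 2)

r f f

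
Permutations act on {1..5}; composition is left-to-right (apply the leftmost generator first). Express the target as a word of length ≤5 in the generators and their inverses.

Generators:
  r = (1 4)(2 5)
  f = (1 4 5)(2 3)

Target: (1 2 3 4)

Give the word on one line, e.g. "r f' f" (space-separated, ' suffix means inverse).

  after f': (1 5 4)(2 3)
  after r: (1 2 3 5)
  after f: (1 3)(4 5)
  after f: (1 2 3 4)

f' r f f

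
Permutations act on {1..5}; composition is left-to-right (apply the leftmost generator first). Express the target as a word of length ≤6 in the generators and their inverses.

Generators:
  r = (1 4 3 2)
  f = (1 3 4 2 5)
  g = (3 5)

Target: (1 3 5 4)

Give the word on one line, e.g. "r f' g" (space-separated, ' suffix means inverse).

  after f: (1 3 4 2 5)
  after g': (1 5)(2 3 4)
  after r: (1 5 4)
  after g: (1 3 5 4)

f g' r g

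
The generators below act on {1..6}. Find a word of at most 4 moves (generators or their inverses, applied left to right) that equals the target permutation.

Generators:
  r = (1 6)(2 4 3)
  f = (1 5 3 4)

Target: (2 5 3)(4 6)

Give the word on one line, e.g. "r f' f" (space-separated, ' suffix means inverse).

f r' f'

  after f: (1 5 3 4)
  after r': (1 5 4 6)(2 3)
  after f': (2 5 3)(4 6)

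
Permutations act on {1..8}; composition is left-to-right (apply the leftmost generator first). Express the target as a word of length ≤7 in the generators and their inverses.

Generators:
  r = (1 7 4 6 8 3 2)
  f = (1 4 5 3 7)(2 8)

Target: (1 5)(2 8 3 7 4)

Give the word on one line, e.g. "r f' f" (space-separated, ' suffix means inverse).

  after r': (1 2 3 8 6 4 7)
  after r': (1 3 6 7 2 8 4)
  after f': (1 5 4 7 8)(3 6)
  after r': (1 5 7 6 8 2 3 4)
  after r': (1 5)(2 8 3 7 4)

r' r' f' r' r'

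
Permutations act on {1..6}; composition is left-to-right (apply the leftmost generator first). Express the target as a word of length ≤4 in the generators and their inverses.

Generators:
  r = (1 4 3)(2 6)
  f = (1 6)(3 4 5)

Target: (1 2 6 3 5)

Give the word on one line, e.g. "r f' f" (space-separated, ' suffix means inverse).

f' r'

  after f': (1 6)(3 5 4)
  after r': (1 2 6 3 5)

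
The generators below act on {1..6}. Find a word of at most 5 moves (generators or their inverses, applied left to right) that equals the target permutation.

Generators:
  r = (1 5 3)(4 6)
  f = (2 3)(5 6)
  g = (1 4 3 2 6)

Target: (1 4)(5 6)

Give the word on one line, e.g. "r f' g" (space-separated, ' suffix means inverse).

r g' f r

  after r: (1 5 3)(4 6)
  after g': (1 5 4 2 3 6)
  after f: (1 6)(3 5 4)
  after r: (1 4)(5 6)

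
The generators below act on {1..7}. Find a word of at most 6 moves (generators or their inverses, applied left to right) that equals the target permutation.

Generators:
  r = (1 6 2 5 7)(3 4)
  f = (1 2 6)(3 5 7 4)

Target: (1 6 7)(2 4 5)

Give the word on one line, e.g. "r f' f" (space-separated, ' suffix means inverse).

  after r': (1 7 5 2 6)(3 4)
  after r': (1 5 6 7 2)
  after r': (1 2 7 6 5)(3 4)
  after f: (1 6 7)(2 4 5)

r' r' r' f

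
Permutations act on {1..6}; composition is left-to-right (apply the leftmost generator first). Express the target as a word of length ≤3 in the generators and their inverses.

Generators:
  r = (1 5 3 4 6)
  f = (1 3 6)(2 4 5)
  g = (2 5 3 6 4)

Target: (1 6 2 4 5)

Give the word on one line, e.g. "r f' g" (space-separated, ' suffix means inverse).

  after g: (2 5 3 6 4)
  after f': (1 6 2 4 5)

g f'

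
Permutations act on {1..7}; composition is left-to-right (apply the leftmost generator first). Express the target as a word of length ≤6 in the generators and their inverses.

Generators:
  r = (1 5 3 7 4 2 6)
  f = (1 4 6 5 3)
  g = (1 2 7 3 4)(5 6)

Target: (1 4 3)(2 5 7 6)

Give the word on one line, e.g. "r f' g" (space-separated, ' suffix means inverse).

f g r' f'

  after f: (1 4 6 5 3)
  after g: (2 7 3)(4 5)
  after r': (1 6 2 3 4)(5 7)
  after f': (1 4 3)(2 5 7 6)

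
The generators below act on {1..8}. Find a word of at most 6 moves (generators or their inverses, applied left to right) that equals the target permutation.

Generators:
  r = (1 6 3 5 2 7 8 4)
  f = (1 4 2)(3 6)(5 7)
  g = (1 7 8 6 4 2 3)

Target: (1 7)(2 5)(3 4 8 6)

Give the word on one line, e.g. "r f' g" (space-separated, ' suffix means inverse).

  after f': (1 2 4)(3 6)(5 7)
  after g: (1 3 4 7 5 8 6)
  after r: (1 5 4 8 3)(2 7)
  after f: (1 7)(2 5)(3 4 8 6)

f' g r f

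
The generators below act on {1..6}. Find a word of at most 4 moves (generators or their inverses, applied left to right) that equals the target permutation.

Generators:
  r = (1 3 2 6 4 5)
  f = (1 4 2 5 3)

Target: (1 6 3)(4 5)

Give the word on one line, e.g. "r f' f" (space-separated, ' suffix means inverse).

  after r': (1 5 4 6 2 3)
  after f: (1 3 4 6 5 2)
  after r: (1 2 3 5 6)
  after r: (1 6 3)(4 5)

r' f r r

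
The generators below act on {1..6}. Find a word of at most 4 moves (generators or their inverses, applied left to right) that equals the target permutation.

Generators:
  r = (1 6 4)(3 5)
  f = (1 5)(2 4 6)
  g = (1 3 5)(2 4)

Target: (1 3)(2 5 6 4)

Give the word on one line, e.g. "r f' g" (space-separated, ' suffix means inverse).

  after f: (1 5)(2 4 6)
  after r': (1 3 5 4)(2 6)
  after r': (1 5 6 2)
  after g': (1 3)(2 5 6 4)

f r' r' g'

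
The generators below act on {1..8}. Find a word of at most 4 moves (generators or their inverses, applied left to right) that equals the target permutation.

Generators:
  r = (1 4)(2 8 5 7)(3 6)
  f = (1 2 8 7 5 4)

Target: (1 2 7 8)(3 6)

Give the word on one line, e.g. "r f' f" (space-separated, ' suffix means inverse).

  after r': (1 4)(2 7 5 8)(3 6)
  after f': (1 5 2 8)(3 6)
  after r': (1 8 4)(5 7)
  after r': (1 2 7 8)(3 6)

r' f' r' r'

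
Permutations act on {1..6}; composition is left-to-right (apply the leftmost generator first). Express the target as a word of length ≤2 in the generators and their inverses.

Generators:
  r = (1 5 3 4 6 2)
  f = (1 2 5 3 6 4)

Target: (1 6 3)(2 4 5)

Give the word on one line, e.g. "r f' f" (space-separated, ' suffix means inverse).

r' r'

  after r': (1 2 6 4 3 5)
  after r': (1 6 3)(2 4 5)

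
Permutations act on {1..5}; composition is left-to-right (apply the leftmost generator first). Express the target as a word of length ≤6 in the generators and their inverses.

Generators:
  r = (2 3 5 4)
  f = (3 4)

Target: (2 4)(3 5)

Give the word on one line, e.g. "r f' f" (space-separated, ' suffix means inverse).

  after r: (2 3 5 4)
  after f: (2 4)(3 5)
  after f: (2 3 5 4)
  after f: (2 4)(3 5)

r f f f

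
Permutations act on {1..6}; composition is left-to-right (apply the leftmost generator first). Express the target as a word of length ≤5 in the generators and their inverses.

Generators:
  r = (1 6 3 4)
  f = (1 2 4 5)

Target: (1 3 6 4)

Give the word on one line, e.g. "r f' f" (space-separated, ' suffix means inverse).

f f r' f' f'

  after f: (1 2 4 5)
  after f: (1 4)(2 5)
  after r': (1 3 6)(2 5)
  after f': (1 3 6 5)(2 4)
  after f': (1 3 6 4)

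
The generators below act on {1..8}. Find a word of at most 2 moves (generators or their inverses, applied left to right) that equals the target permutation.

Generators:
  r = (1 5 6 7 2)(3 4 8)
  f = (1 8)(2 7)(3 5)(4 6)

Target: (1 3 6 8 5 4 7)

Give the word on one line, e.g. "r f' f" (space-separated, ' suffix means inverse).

  after f: (1 8)(2 7)(3 5)(4 6)
  after r: (1 3 6 8 5 4 7)

f r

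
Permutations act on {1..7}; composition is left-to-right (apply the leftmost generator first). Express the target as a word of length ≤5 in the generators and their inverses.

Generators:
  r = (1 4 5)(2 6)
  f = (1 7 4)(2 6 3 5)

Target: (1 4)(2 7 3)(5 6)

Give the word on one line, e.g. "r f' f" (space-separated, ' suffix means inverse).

  after f': (1 4 7)(2 5 3 6)
  after r: (1 5 3 2)(4 7)
  after r: (2 4 7 5 3 6)
  after f': (1 4)(2 7 3)(5 6)

f' r r f'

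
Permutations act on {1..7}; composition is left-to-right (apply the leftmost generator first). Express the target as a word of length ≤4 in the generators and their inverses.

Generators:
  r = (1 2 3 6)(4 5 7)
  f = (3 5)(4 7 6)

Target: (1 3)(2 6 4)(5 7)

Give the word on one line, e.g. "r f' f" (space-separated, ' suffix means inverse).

f f r' r'

  after f: (3 5)(4 7 6)
  after f: (4 6 7)
  after r': (1 6 5 4 3 2)
  after r': (1 3)(2 6 4)(5 7)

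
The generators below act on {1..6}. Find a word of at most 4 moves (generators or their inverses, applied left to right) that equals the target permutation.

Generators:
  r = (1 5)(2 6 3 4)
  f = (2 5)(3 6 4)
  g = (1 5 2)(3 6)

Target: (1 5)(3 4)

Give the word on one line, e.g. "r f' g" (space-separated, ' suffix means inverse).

  after g': (1 2 5)(3 6)
  after f: (1 5)(3 4)

g' f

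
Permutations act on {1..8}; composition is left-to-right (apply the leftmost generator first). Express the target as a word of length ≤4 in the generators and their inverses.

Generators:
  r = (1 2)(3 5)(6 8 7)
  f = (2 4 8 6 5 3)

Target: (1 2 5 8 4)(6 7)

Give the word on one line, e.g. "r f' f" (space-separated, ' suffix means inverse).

f' r

  after f': (2 3 5 6 8 4)
  after r: (1 2 5 8 4)(6 7)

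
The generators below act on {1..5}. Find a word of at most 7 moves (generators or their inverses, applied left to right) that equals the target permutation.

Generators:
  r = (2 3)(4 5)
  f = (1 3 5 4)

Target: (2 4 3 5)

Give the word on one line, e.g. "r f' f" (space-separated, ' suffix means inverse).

  after r: (2 3)(4 5)
  after f: (1 3 2 5)
  after f: (1 5 3 2 4)
  after r': (1 4)(2 5)
  after f: (2 4 3 5)

r f f r' f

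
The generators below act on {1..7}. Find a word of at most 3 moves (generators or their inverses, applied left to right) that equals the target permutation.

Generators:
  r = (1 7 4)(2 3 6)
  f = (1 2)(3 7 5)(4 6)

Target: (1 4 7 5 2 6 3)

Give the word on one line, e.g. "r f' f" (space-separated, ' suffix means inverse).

f' f' r'

  after f': (1 2)(3 5 7)(4 6)
  after f': (3 7 5)
  after r': (1 4 7 5 2 6 3)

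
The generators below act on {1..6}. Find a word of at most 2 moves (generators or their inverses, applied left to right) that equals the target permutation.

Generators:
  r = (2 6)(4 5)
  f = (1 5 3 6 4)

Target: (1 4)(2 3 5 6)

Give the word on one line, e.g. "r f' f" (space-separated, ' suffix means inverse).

r f'

  after r: (2 6)(4 5)
  after f': (1 4)(2 3 5 6)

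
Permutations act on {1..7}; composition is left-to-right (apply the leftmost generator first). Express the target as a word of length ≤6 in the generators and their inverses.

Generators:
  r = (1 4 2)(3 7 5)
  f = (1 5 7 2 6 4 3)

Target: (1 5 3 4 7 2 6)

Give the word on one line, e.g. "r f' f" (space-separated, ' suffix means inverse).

  after r: (1 4 2)(3 7 5)
  after r: (1 2 4)(3 5 7)
  after f': (1 7 4 3)(2 6)
  after r: (1 5 3 4 7 2 6)

r r f' r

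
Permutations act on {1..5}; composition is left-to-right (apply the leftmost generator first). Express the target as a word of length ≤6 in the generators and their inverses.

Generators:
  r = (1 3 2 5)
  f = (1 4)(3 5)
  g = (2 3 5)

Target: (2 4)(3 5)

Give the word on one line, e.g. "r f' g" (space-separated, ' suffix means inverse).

f' r r f

  after f': (1 4)(3 5)
  after r: (1 4 3)(2 5)
  after r: (1 4 2)
  after f: (2 4)(3 5)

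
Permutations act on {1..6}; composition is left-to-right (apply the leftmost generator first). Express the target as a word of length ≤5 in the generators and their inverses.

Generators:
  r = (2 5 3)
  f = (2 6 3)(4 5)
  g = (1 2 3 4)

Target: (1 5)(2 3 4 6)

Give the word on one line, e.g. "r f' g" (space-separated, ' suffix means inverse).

r' g' f'

  after r': (2 3 5)
  after g': (1 4 3 5)
  after f': (1 5)(2 3 4 6)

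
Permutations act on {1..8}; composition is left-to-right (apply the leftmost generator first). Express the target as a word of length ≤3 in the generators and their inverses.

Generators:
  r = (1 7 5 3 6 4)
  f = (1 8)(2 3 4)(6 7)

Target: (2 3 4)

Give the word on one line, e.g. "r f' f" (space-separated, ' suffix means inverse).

  after f': (1 8)(2 4 3)(6 7)
  after f': (2 3 4)

f' f'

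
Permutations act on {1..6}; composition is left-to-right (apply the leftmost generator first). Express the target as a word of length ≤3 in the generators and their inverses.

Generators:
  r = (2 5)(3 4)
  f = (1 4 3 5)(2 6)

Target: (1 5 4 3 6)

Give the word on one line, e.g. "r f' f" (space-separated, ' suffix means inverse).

f r' f

  after f: (1 4 3 5)(2 6)
  after r': (1 3 2 6 5)
  after f: (1 5 4 3 6)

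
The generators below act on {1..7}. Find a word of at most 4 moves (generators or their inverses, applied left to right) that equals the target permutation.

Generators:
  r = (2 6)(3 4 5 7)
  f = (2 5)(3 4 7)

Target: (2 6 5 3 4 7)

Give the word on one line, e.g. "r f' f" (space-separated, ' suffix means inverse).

r' f'

  after r': (2 6)(3 7 5 4)
  after f': (2 6 5 3 4 7)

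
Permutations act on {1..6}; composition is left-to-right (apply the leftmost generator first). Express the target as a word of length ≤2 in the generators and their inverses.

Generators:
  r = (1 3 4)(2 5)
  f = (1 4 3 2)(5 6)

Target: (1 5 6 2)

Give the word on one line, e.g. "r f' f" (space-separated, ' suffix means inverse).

  after f': (1 2 3 4)(5 6)
  after r': (1 5 6 2)

f' r'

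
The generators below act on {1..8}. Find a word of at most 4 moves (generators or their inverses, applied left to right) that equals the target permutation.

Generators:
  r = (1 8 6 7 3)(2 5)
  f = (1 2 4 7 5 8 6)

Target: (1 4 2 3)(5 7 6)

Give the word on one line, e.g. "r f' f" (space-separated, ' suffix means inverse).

  after f: (1 2 4 7 5 8 6)
  after f: (1 4 5 6 2 7 8)
  after r: (1 4 2 3)(5 7 6)

f f r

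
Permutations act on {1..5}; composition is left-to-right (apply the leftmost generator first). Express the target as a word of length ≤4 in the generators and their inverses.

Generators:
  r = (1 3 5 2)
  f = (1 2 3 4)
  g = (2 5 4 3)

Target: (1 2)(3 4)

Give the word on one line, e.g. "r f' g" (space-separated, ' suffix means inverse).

r g

  after r: (1 3 5 2)
  after g: (1 2)(3 4)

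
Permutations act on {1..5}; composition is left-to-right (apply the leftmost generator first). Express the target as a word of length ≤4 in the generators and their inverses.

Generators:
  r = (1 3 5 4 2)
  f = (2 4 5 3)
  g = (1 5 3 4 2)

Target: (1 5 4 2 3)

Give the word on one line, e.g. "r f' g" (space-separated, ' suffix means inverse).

r' f' f'

  after r': (1 2 4 5 3)
  after f': (1 3)
  after f': (1 5 4 2 3)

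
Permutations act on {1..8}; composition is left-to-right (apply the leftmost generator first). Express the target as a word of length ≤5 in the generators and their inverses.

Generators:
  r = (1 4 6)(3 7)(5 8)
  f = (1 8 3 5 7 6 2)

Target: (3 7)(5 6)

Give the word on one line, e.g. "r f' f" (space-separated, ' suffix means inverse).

  after f': (1 2 6 7 5 3 8)
  after r': (1 2 4)(3 5 7 8 6)
  after r': (1 2)(3 8 4 6 7 5)
  after r': (1 2 6 3 5 7 8)
  after f: (3 7)(5 6)

f' r' r' r' f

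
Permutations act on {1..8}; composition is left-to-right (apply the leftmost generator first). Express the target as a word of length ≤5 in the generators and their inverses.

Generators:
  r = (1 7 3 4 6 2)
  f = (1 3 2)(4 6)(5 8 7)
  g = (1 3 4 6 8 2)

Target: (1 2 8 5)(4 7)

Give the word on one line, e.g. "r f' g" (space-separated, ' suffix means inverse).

r r f' r'

  after r: (1 7 3 4 6 2)
  after r: (1 3 6)(2 7 4)
  after f': (2 8 5 7 6)(3 4)
  after r': (1 2 8 5)(4 7)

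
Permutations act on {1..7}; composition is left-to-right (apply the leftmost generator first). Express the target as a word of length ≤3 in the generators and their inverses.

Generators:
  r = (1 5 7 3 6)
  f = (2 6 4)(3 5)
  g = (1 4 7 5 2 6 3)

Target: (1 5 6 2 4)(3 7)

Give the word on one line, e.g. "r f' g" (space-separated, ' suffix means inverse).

  after f': (2 4 6)(3 5)
  after r: (1 5 6 2 4)(3 7)

f' r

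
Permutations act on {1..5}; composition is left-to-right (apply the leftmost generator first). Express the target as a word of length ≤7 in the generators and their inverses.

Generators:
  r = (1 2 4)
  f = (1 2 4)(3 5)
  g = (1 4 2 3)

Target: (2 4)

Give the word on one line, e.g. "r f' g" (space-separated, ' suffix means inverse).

  after g: (1 4 2 3)
  after r: (2 3)
  after r: (1 2 3 4)
  after g: (1 3 2)
  after g: (2 4)

g r r g g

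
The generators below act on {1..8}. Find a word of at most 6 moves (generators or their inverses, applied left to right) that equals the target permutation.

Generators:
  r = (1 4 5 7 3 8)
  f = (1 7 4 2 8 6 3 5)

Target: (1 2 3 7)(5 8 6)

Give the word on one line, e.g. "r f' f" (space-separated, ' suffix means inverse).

f' r f f r

  after f': (1 5 3 6 8 2 4 7)
  after r: (1 7 4 3 6)(2 5 8)
  after f: (1 4 5 6 7 2)
  after f: (1 2 7 8 6 4)(3 5)
  after r: (1 2 3 7)(5 8 6)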